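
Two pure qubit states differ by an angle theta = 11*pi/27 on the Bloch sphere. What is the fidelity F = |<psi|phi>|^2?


For states separated by angle theta on Bloch sphere:
F = cos^2(theta/2)
theta = 11*pi/27 = 1.2799
theta/2 = 0.6400
cos(theta/2) = 0.8021
F = 0.6434

0.6434


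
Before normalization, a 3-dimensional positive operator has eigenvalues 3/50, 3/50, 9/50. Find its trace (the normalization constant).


tr(M) = sum of eigenvalues
= 3/50 + 3/50 + 9/50
= 15/50
= 0.3000

0.3000


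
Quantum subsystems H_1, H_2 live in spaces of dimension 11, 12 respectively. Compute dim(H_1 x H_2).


dim(H_1 x H_2) = 11 * 12
= 132

132


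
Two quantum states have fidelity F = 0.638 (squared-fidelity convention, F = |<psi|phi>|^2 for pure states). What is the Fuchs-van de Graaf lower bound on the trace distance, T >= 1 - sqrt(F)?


Fuchs-van de Graaf (squared-fidelity convention): 1 - sqrt(F) <= T <= sqrt(1 - F).
Lower bound: T >= 1 - sqrt(F)
sqrt(F) = sqrt(0.638) = 0.7987
T >= 1 - 0.7987
T >= 0.2013

0.2013


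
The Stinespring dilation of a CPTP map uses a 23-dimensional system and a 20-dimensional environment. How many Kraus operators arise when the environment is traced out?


Tracing out the environment in an orthonormal basis {|i>_E} gives Kraus operators K_i = <i|_E U |0>_E.
Number of Kraus operators = dim(H_env) = d_env
= 20

20


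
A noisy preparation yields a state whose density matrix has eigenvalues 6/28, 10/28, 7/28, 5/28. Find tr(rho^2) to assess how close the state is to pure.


tr(rho^2) = sum of eigenvalues squared
= (6/28)^2 + (10/28)^2 + (7/28)^2 + (5/28)^2
= (36 + 100 + 49 + 25) / 784
= 210/784
= 0.2679

0.2679


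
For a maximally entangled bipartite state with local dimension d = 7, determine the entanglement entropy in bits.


For a maximally entangled state in d x d:
S = log2(d) = log2(7)
= 2.8074

2.8074


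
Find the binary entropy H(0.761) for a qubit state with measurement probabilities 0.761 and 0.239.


S = -p*log2(p) - (1-p)*log2(1-p)
p = 0.7610, 1-p = 0.2390
= -0.7610 * log2(0.7610) - 0.2390 * log2(0.2390)
= -(-0.2999) - (-0.4935)
= 0.7934

0.7934


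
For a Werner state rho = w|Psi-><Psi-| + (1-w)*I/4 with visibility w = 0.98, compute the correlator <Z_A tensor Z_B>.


|Psi-> = (|01> - |10>)/sqrt(2)
For the pure Bell state, <Z_A Z_B> = -1 (Bell-state Pauli correlator).
The maximally-mixed part I/4 has tr(I/4 * P tensor P) = 0 for any traceless Pauli P.
So <Z_A Z_B>_rho = w * (-1) + (1 - w) * 0
= 0.98 * (-1)
= -0.9800

-0.9800


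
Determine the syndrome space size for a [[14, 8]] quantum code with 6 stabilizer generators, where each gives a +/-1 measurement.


Each stabilizer generator gives a binary (+1 or -1) measurement outcome.
With 6 independent generators:
Total syndromes = 2^6
= 64

64


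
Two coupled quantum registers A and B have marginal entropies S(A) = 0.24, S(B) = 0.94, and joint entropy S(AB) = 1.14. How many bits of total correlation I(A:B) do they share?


I(A:B) = S(A) + S(B) - S(AB)
= 0.24 + 0.94 - 1.14
= 0.0400

0.0400


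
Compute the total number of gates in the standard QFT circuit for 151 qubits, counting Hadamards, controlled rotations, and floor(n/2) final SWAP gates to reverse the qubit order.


Hadamard gates: 151
Controlled rotations: n*(n-1)/2 = 151*150/2 = 11325
SWAP gates: floor(n/2) = floor(151/2) = 75
Total = 151 + 11325 + 75
= 11551

11551


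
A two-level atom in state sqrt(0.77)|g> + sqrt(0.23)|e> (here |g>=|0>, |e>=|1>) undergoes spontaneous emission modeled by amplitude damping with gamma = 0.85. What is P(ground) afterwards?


For amplitude damping with parameter gamma on state sqrt(a)|0> + sqrt(b)|1>:
alpha^2 = 0.77, beta^2 = 0.23
P(|0>) = alpha^2 + gamma * beta^2
= 0.77 + 0.85 * 0.23
= 0.77 + 0.1955
= 0.9655

0.9655


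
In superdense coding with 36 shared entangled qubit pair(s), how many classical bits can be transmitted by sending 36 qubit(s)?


Superdense coding allows 2 classical bits per shared entangled pair.
36 pair(s) -> 2 * 36 = 72 classical bits

72


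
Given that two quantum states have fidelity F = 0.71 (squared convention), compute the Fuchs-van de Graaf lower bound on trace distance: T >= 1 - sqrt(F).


Fuchs-van de Graaf (squared-fidelity convention): 1 - sqrt(F) <= T <= sqrt(1 - F).
Lower bound: T >= 1 - sqrt(F)
sqrt(F) = sqrt(0.71) = 0.8426
T >= 1 - 0.8426
T >= 0.1574

0.1574


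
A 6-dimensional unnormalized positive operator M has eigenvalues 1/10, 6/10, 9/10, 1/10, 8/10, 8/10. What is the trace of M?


tr(M) = sum of eigenvalues
= 1/10 + 6/10 + 9/10 + 1/10 + 8/10 + 8/10
= 33/10
= 3.3000

3.3000


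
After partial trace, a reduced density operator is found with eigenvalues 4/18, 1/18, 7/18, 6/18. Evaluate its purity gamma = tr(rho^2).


tr(rho^2) = sum of eigenvalues squared
= (4/18)^2 + (1/18)^2 + (7/18)^2 + (6/18)^2
= (16 + 1 + 49 + 36) / 324
= 102/324
= 0.3148

0.3148


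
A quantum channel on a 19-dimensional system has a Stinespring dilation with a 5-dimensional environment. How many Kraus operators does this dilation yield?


Tracing out the environment in an orthonormal basis {|i>_E} gives Kraus operators K_i = <i|_E U |0>_E.
Number of Kraus operators = dim(H_env) = d_env
= 5

5


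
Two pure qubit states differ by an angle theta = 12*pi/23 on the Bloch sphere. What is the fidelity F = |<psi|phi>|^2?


For states separated by angle theta on Bloch sphere:
F = cos^2(theta/2)
theta = 12*pi/23 = 1.6391
theta/2 = 0.8195
cos(theta/2) = 0.6826
F = 0.4659

0.4659


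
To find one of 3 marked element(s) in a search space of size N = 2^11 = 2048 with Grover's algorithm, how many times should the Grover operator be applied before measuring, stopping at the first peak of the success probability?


After j Grover iterations the success probability is P(j) = sin^2((2j+1)*theta), where sin(theta) = sqrt(k/N).
N = 2^11 = 2048, k = 3
sin(theta) = sqrt(k/N) = 0.03827327723
theta = arcsin(sqrt(k/N)) = 0.03828262746 rad
P(j) reaches its first maximum when (2j+1)*theta is as close as possible to pi/2, i.e. j = round(pi/(4*theta) - 1/2).
pi/(4*theta) - 1/2 = 20.0158
(For comparison, the common estimate pi/4 * sqrt(N/k) = 20.5208; the exact maximiser is used here.)
Optimal iterations = 20

20


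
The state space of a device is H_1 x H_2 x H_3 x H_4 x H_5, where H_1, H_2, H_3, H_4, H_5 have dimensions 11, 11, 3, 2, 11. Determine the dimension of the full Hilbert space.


dim(H_1 x H_2 x H_3 x H_4 x H_5) = 11 * 11 * 3 * 2 * 11
= 121 * 3 * 2 * 11
= 363 * 2 * 11
= 726 * 11
= 7986

7986


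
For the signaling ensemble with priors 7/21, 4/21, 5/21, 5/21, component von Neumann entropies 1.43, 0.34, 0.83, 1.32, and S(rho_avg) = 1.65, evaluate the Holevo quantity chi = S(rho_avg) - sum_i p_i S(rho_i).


chi = S(rho) - sum_i p_i * S(rho_i)
Weighted entropy = 7/21 * 1.43 + 4/21 * 0.34 + 5/21 * 0.83 + 5/21 * 1.32
= 1.0533
chi = 1.65 - 1.0533
= 0.5967

0.5967


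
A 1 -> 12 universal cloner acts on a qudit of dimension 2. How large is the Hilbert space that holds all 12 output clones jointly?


Output space = H^(tensor 12) where dim(H) = 2
dim = 2^12
= 4 (after 2 factors)
= 8 (after 3 factors)
= 16 (after 4 factors)
= 32 (after 5 factors)
= 64 (after 6 factors)
= 128 (after 7 factors)
= 256 (after 8 factors)
= 512 (after 9 factors)
= 1024 (after 10 factors)
= 2048 (after 11 factors)
= 4096 (after 12 factors)
= 4096

4096


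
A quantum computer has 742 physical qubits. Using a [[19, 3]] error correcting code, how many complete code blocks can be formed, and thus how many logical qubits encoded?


Each code block uses 19 physical qubits for 3 logical qubit(s).
Number of complete blocks = floor(742 / 19) = 39
Logical qubits = 39 * 3
= 117

117


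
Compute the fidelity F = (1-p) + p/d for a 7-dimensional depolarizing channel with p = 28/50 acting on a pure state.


F = (1-p) + p/d
= (1 - 0.5600) + 0.5600/7
= 0.4400 + 0.0800
= 0.5200

0.5200


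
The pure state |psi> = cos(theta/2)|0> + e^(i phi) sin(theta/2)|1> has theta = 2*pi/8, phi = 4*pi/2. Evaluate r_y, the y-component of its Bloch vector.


theta = 0.7854, phi = 6.2832
r_y = sin(theta)*sin(phi) = 0.7071 * 0.0000
r_y = 0.0000

0.0000


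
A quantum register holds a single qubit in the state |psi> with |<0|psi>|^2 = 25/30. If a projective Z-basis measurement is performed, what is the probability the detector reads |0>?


|alpha|^2 = 25/30 = 0.8333
|beta|^2 = 1 - 25/30 = 5/30 = 0.1667
P(|0>) = |alpha|^2 = 0.8333

0.8333


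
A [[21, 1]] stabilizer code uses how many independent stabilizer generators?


For an [[n,k]] stabilizer code:
Number of stabilizer generators = n - k
= 21 - 1
= 20

20


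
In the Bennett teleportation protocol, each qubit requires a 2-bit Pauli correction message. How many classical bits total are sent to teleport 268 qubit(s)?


Quantum teleportation requires 2 classical bits per qubit teleported.
268 qubit(s) -> 2 * 268 = 536 classical bits

536


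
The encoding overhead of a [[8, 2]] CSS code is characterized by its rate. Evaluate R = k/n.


Code rate R = k/n
= 2/8
= 0.2500

0.2500


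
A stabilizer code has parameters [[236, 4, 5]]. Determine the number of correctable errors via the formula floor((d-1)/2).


Code parameters: [[236, 4, 5]], distance d = 5.
Number of correctable errors = floor((d-1)/2)
= floor((5 - 1)/2)
= floor(4/2)
= 2

2


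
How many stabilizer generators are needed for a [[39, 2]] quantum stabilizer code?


For an [[n,k]] stabilizer code:
Number of stabilizer generators = n - k
= 39 - 2
= 37

37


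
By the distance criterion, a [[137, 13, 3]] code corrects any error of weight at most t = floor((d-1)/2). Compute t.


Code parameters: [[137, 13, 3]], distance d = 3.
Number of correctable errors = floor((d-1)/2)
= floor((3 - 1)/2)
= floor(2/2)
= 1

1


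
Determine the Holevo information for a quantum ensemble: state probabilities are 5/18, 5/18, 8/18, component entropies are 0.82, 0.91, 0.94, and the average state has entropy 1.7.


chi = S(rho) - sum_i p_i * S(rho_i)
Weighted entropy = 5/18 * 0.82 + 5/18 * 0.91 + 8/18 * 0.94
= 0.8983
chi = 1.7 - 0.8983
= 0.8017

0.8017


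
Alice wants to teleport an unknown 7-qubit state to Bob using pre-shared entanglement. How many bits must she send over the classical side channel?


Quantum teleportation requires 2 classical bits per qubit teleported.
7 qubit(s) -> 2 * 7 = 14 classical bits

14


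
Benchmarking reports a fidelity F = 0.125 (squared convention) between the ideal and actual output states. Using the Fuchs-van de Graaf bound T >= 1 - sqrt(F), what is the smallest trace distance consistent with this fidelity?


Fuchs-van de Graaf (squared-fidelity convention): 1 - sqrt(F) <= T <= sqrt(1 - F).
Lower bound: T >= 1 - sqrt(F)
sqrt(F) = sqrt(0.125) = 0.3536
T >= 1 - 0.3536
T >= 0.6464

0.6464


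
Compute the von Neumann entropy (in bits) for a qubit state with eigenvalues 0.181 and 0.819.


S = -p*log2(p) - (1-p)*log2(1-p)
p = 0.1810, 1-p = 0.8190
= -0.1810 * log2(0.1810) - 0.8190 * log2(0.8190)
= -(-0.4463) - (-0.2359)
= 0.6823

0.6823


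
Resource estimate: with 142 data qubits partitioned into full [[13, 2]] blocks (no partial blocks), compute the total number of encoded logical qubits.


Each code block uses 13 physical qubits for 2 logical qubit(s).
Number of complete blocks = floor(142 / 13) = 10
Logical qubits = 10 * 2
= 20

20


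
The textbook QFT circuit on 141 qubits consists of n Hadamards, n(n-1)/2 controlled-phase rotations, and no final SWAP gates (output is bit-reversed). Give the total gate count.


Hadamard gates: 141
Controlled rotations: n*(n-1)/2 = 141*140/2 = 9870
SWAP gates: 0 (omitted)
Total = 141 + 9870
= 10011

10011


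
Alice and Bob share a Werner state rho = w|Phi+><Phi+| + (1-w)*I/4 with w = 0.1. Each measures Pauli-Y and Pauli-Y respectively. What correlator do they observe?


|Phi+> = (|00> + |11>)/sqrt(2)
For the pure Bell state, <Y_A Y_B> = -1 (Bell-state Pauli correlator).
The maximally-mixed part I/4 has tr(I/4 * P tensor P) = 0 for any traceless Pauli P.
So <Y_A Y_B>_rho = w * (-1) + (1 - w) * 0
= 0.1 * (-1)
= -0.1000

-0.1000


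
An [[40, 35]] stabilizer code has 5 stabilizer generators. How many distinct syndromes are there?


Each stabilizer generator gives a binary (+1 or -1) measurement outcome.
With 5 independent generators:
Total syndromes = 2^5
= 32

32


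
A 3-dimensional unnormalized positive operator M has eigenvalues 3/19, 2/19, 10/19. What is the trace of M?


tr(M) = sum of eigenvalues
= 3/19 + 2/19 + 10/19
= 15/19
= 0.7895

0.7895


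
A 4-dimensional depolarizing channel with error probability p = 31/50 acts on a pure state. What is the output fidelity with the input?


F = (1-p) + p/d
= (1 - 0.6200) + 0.6200/4
= 0.3800 + 0.1550
= 0.5350

0.5350


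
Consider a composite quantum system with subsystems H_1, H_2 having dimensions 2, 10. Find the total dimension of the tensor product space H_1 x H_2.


dim(H_1 x H_2) = 2 * 10
= 20

20


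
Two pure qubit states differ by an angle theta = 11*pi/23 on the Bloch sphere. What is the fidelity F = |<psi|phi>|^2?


For states separated by angle theta on Bloch sphere:
F = cos^2(theta/2)
theta = 11*pi/23 = 1.5025
theta/2 = 0.7513
cos(theta/2) = 0.7308
F = 0.5341

0.5341


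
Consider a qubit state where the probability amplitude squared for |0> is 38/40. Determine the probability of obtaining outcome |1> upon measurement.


|alpha|^2 = 38/40 = 0.9500
|beta|^2 = 1 - 38/40 = 2/40 = 0.0500
P(|1>) = |beta|^2 = 0.0500

0.0500


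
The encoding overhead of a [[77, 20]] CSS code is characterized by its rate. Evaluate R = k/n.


Code rate R = k/n
= 20/77
= 0.2597

0.2597


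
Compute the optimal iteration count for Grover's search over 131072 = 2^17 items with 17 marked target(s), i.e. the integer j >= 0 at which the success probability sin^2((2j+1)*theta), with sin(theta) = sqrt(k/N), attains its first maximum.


After j Grover iterations the success probability is P(j) = sin^2((2j+1)*theta), where sin(theta) = sqrt(k/N).
N = 2^17 = 131072, k = 17
sin(theta) = sqrt(k/N) = 0.01138857792
theta = arcsin(sqrt(k/N)) = 0.01138882412 rad
P(j) reaches its first maximum when (2j+1)*theta is as close as possible to pi/2, i.e. j = round(pi/(4*theta) - 1/2).
pi/(4*theta) - 1/2 = 68.4622
(For comparison, the common estimate pi/4 * sqrt(N/k) = 68.9637; the exact maximiser is used here.)
Optimal iterations = 68

68


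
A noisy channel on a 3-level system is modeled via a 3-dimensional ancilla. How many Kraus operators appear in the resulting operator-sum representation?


Tracing out the environment in an orthonormal basis {|i>_E} gives Kraus operators K_i = <i|_E U |0>_E.
Number of Kraus operators = dim(H_env) = d_env
= 3

3


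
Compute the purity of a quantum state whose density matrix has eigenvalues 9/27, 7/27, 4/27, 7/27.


tr(rho^2) = sum of eigenvalues squared
= (9/27)^2 + (7/27)^2 + (4/27)^2 + (7/27)^2
= (81 + 49 + 16 + 49) / 729
= 195/729
= 0.2675

0.2675


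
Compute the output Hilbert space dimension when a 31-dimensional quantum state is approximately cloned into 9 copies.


Output space = H^(tensor 9) where dim(H) = 31
dim = 31^9
= 961 (after 2 factors)
= 29791 (after 3 factors)
= 923521 (after 4 factors)
= 28629151 (after 5 factors)
= 887503681 (after 6 factors)
= 27512614111 (after 7 factors)
= 852891037441 (after 8 factors)
= 26439622160671 (after 9 factors)
= 26439622160671

26439622160671


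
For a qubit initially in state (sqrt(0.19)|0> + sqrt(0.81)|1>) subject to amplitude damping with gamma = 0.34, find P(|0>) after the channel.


For amplitude damping with parameter gamma on state sqrt(a)|0> + sqrt(b)|1>:
alpha^2 = 0.19, beta^2 = 0.81
P(|0>) = alpha^2 + gamma * beta^2
= 0.19 + 0.34 * 0.81
= 0.19 + 0.2754
= 0.4654

0.4654


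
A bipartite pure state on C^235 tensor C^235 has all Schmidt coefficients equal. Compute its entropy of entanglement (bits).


For a maximally entangled state in d x d:
S = log2(d) = log2(235)
= 7.8765

7.8765


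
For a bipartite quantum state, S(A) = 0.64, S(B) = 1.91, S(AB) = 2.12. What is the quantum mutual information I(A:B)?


I(A:B) = S(A) + S(B) - S(AB)
= 0.64 + 1.91 - 2.12
= 0.4300

0.4300


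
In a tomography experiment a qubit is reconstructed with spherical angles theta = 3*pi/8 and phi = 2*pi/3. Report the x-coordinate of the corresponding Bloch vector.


theta = 1.1781, phi = 2.0944
r_x = sin(theta)*cos(phi) = 0.9239 * -0.5000
r_x = -0.4619

-0.4619


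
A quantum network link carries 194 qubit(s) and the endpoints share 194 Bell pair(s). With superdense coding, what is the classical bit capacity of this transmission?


Superdense coding allows 2 classical bits per shared entangled pair.
194 pair(s) -> 2 * 194 = 388 classical bits

388


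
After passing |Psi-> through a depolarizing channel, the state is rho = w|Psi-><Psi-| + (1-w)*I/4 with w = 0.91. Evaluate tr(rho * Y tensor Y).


|Psi-> = (|01> - |10>)/sqrt(2)
For the pure Bell state, <Y_A Y_B> = -1 (Bell-state Pauli correlator).
The maximally-mixed part I/4 has tr(I/4 * P tensor P) = 0 for any traceless Pauli P.
So <Y_A Y_B>_rho = w * (-1) + (1 - w) * 0
= 0.91 * (-1)
= -0.9100

-0.9100


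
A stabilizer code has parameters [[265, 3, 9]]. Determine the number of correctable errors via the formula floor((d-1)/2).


Code parameters: [[265, 3, 9]], distance d = 9.
Number of correctable errors = floor((d-1)/2)
= floor((9 - 1)/2)
= floor(8/2)
= 4

4


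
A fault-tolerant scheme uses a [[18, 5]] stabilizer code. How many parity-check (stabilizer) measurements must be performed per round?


For an [[n,k]] stabilizer code:
Number of stabilizer generators = n - k
= 18 - 5
= 13

13


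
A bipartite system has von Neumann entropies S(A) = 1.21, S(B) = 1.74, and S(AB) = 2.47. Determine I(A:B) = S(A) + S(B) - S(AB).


I(A:B) = S(A) + S(B) - S(AB)
= 1.21 + 1.74 - 2.47
= 0.4800

0.4800


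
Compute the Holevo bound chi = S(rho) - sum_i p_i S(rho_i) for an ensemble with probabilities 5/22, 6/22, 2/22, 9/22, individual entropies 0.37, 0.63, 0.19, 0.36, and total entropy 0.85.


chi = S(rho) - sum_i p_i * S(rho_i)
Weighted entropy = 5/22 * 0.37 + 6/22 * 0.63 + 2/22 * 0.19 + 9/22 * 0.36
= 0.4205
chi = 0.85 - 0.4205
= 0.4295

0.4295


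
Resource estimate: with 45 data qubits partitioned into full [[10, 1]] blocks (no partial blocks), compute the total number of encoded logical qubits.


Each code block uses 10 physical qubits for 1 logical qubit(s).
Number of complete blocks = floor(45 / 10) = 4
Logical qubits = 4 * 1
= 4

4


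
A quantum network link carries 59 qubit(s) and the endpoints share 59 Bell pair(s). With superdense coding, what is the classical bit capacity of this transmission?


Superdense coding allows 2 classical bits per shared entangled pair.
59 pair(s) -> 2 * 59 = 118 classical bits

118


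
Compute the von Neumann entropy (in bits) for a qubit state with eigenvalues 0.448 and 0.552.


S = -p*log2(p) - (1-p)*log2(1-p)
p = 0.4480, 1-p = 0.5520
= -0.4480 * log2(0.4480) - 0.5520 * log2(0.5520)
= -(-0.5190) - (-0.4732)
= 0.9922

0.9922


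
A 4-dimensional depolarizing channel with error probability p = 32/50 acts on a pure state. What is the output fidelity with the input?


F = (1-p) + p/d
= (1 - 0.6400) + 0.6400/4
= 0.3600 + 0.1600
= 0.5200

0.5200


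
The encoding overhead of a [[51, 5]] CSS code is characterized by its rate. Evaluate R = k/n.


Code rate R = k/n
= 5/51
= 0.0980

0.0980


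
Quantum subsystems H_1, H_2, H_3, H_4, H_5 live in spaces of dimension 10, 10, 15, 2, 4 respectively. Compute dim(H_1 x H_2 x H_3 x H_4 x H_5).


dim(H_1 x H_2 x H_3 x H_4 x H_5) = 10 * 10 * 15 * 2 * 4
= 100 * 15 * 2 * 4
= 1500 * 2 * 4
= 3000 * 4
= 12000

12000


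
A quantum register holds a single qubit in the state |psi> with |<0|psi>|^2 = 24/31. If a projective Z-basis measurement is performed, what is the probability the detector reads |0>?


|alpha|^2 = 24/31 = 0.7742
|beta|^2 = 1 - 24/31 = 7/31 = 0.2258
P(|0>) = |alpha|^2 = 0.7742

0.7742


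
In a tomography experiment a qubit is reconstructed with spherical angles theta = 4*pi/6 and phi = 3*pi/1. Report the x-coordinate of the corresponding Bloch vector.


theta = 2.0944, phi = 9.4248
r_x = sin(theta)*cos(phi) = 0.8660 * -1.0000
r_x = -0.8660

-0.8660


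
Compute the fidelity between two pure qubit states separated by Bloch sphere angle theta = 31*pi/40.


For states separated by angle theta on Bloch sphere:
F = cos^2(theta/2)
theta = 31*pi/40 = 2.4347
theta/2 = 1.2174
cos(theta/2) = 0.3461
F = 0.1198

0.1198


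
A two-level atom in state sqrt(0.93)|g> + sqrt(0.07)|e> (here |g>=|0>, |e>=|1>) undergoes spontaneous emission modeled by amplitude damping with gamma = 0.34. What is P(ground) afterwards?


For amplitude damping with parameter gamma on state sqrt(a)|0> + sqrt(b)|1>:
alpha^2 = 0.93, beta^2 = 0.07
P(|0>) = alpha^2 + gamma * beta^2
= 0.93 + 0.34 * 0.07
= 0.93 + 0.0238
= 0.9538

0.9538


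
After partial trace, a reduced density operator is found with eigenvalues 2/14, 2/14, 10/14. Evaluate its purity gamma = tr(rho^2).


tr(rho^2) = sum of eigenvalues squared
= (2/14)^2 + (2/14)^2 + (10/14)^2
= (4 + 4 + 100) / 196
= 108/196
= 0.5510

0.5510


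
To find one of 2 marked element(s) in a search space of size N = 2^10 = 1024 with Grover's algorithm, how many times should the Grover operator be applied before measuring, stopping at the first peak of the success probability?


After j Grover iterations the success probability is P(j) = sin^2((2j+1)*theta), where sin(theta) = sqrt(k/N).
N = 2^10 = 1024, k = 2
sin(theta) = sqrt(k/N) = 0.04419417382
theta = arcsin(sqrt(k/N)) = 0.04420857261 rad
P(j) reaches its first maximum when (2j+1)*theta is as close as possible to pi/2, i.e. j = round(pi/(4*theta) - 1/2).
pi/(4*theta) - 1/2 = 17.2657
(For comparison, the common estimate pi/4 * sqrt(N/k) = 17.7715; the exact maximiser is used here.)
Optimal iterations = 17

17


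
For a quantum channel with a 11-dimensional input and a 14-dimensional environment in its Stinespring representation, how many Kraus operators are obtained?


Tracing out the environment in an orthonormal basis {|i>_E} gives Kraus operators K_i = <i|_E U |0>_E.
Number of Kraus operators = dim(H_env) = d_env
= 14

14


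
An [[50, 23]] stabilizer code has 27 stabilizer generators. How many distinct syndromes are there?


Each stabilizer generator gives a binary (+1 or -1) measurement outcome.
With 27 independent generators:
Total syndromes = 2^27
= 134217728

134217728


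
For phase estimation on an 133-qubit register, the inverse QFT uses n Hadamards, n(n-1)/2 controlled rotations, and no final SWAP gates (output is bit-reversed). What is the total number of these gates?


Hadamard gates: 133
Controlled rotations: n*(n-1)/2 = 133*132/2 = 8778
SWAP gates: 0 (omitted)
Total = 133 + 8778
= 8911

8911


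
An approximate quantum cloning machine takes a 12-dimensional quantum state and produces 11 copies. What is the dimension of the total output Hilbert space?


Output space = H^(tensor 11) where dim(H) = 12
dim = 12^11
= 144 (after 2 factors)
= 1728 (after 3 factors)
= 20736 (after 4 factors)
= 248832 (after 5 factors)
= 2985984 (after 6 factors)
= 35831808 (after 7 factors)
= 429981696 (after 8 factors)
= 5159780352 (after 9 factors)
= 61917364224 (after 10 factors)
= 743008370688 (after 11 factors)
= 743008370688

743008370688


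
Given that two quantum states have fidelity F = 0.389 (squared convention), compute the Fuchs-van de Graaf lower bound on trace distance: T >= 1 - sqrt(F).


Fuchs-van de Graaf (squared-fidelity convention): 1 - sqrt(F) <= T <= sqrt(1 - F).
Lower bound: T >= 1 - sqrt(F)
sqrt(F) = sqrt(0.389) = 0.6237
T >= 1 - 0.6237
T >= 0.3763

0.3763


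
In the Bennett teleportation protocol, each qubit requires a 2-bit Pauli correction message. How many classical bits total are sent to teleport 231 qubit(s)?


Quantum teleportation requires 2 classical bits per qubit teleported.
231 qubit(s) -> 2 * 231 = 462 classical bits

462


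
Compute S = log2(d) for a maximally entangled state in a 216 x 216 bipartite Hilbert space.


For a maximally entangled state in d x d:
S = log2(d) = log2(216)
= 7.7549

7.7549


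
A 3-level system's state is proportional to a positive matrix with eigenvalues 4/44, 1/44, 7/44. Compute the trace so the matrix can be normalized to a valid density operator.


tr(M) = sum of eigenvalues
= 4/44 + 1/44 + 7/44
= 12/44
= 0.2727

0.2727


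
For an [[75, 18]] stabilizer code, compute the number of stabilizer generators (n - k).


For an [[n,k]] stabilizer code:
Number of stabilizer generators = n - k
= 75 - 18
= 57

57


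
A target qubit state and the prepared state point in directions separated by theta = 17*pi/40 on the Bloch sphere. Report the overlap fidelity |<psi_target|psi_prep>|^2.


For states separated by angle theta on Bloch sphere:
F = cos^2(theta/2)
theta = 17*pi/40 = 1.3352
theta/2 = 0.6676
cos(theta/2) = 0.7853
F = 0.6167

0.6167


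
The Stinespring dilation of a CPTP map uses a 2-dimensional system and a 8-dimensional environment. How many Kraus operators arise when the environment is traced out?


Tracing out the environment in an orthonormal basis {|i>_E} gives Kraus operators K_i = <i|_E U |0>_E.
Number of Kraus operators = dim(H_env) = d_env
= 8

8


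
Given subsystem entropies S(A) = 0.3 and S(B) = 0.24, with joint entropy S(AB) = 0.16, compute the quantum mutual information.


I(A:B) = S(A) + S(B) - S(AB)
= 0.3 + 0.24 - 0.16
= 0.3800

0.3800


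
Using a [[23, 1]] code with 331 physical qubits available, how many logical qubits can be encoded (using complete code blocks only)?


Each code block uses 23 physical qubits for 1 logical qubit(s).
Number of complete blocks = floor(331 / 23) = 14
Logical qubits = 14 * 1
= 14

14


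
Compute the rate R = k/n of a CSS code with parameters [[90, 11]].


Code rate R = k/n
= 11/90
= 0.1222

0.1222


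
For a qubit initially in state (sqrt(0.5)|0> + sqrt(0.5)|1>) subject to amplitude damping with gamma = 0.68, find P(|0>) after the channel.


For amplitude damping with parameter gamma on state sqrt(a)|0> + sqrt(b)|1>:
alpha^2 = 0.5, beta^2 = 0.5
P(|0>) = alpha^2 + gamma * beta^2
= 0.5 + 0.68 * 0.5
= 0.5 + 0.3400
= 0.8400

0.8400


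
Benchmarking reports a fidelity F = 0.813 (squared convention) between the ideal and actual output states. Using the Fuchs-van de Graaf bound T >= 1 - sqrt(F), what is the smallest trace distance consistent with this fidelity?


Fuchs-van de Graaf (squared-fidelity convention): 1 - sqrt(F) <= T <= sqrt(1 - F).
Lower bound: T >= 1 - sqrt(F)
sqrt(F) = sqrt(0.813) = 0.9017
T >= 1 - 0.9017
T >= 0.0983

0.0983


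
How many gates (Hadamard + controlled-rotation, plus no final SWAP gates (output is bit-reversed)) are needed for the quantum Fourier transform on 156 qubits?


Hadamard gates: 156
Controlled rotations: n*(n-1)/2 = 156*155/2 = 12090
SWAP gates: 0 (omitted)
Total = 156 + 12090
= 12246

12246


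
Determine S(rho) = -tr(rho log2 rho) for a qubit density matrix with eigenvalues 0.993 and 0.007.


S = -p*log2(p) - (1-p)*log2(1-p)
p = 0.9930, 1-p = 0.0070
= -0.9930 * log2(0.9930) - 0.0070 * log2(0.0070)
= -(-0.0101) - (-0.0501)
= 0.0602

0.0602


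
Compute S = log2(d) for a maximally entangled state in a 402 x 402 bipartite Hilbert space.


For a maximally entangled state in d x d:
S = log2(d) = log2(402)
= 8.6511

8.6511


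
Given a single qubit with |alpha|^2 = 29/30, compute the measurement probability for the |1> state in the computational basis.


|alpha|^2 = 29/30 = 0.9667
|beta|^2 = 1 - 29/30 = 1/30 = 0.0333
P(|1>) = |beta|^2 = 0.0333

0.0333


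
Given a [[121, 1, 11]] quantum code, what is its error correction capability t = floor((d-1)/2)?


Code parameters: [[121, 1, 11]], distance d = 11.
Number of correctable errors = floor((d-1)/2)
= floor((11 - 1)/2)
= floor(10/2)
= 5

5


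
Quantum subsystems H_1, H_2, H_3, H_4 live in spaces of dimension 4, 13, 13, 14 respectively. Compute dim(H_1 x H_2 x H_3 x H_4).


dim(H_1 x H_2 x H_3 x H_4) = 4 * 13 * 13 * 14
= 52 * 13 * 14
= 676 * 14
= 9464

9464


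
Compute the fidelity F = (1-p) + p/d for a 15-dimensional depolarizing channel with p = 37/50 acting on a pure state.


F = (1-p) + p/d
= (1 - 0.7400) + 0.7400/15
= 0.2600 + 0.0493
= 0.3093

0.3093


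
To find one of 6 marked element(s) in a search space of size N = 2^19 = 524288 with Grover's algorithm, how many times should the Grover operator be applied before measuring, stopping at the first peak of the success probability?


After j Grover iterations the success probability is P(j) = sin^2((2j+1)*theta), where sin(theta) = sqrt(k/N).
N = 2^19 = 524288, k = 6
sin(theta) = sqrt(k/N) = 0.003382911734
theta = arcsin(sqrt(k/N)) = 0.003382918186 rad
P(j) reaches its first maximum when (2j+1)*theta is as close as possible to pi/2, i.e. j = round(pi/(4*theta) - 1/2).
pi/(4*theta) - 1/2 = 231.6659
(For comparison, the common estimate pi/4 * sqrt(N/k) = 232.1663; the exact maximiser is used here.)
Optimal iterations = 232

232


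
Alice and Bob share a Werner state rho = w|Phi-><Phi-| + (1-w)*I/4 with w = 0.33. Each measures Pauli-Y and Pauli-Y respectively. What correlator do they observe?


|Phi-> = (|00> - |11>)/sqrt(2)
For the pure Bell state, <Y_A Y_B> = +1 (Bell-state Pauli correlator).
The maximally-mixed part I/4 has tr(I/4 * P tensor P) = 0 for any traceless Pauli P.
So <Y_A Y_B>_rho = w * (+1) + (1 - w) * 0
= 0.33 * (+1)
= 0.3300

0.3300


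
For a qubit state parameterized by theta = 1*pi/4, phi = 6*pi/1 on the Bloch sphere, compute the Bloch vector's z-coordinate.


theta = 0.7854, phi = 18.8496
r_z = cos(theta) = 0.7071

0.7071


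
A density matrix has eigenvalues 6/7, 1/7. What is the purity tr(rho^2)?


tr(rho^2) = sum of eigenvalues squared
= (6/7)^2 + (1/7)^2
= (36 + 1) / 49
= 37/49
= 0.7551

0.7551


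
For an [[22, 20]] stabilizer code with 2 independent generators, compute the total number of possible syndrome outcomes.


Each stabilizer generator gives a binary (+1 or -1) measurement outcome.
With 2 independent generators:
Total syndromes = 2^2
= 4

4


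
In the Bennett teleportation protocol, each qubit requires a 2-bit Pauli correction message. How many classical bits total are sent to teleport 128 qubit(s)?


Quantum teleportation requires 2 classical bits per qubit teleported.
128 qubit(s) -> 2 * 128 = 256 classical bits

256


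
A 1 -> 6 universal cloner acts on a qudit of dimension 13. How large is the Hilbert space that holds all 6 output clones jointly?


Output space = H^(tensor 6) where dim(H) = 13
dim = 13^6
= 169 (after 2 factors)
= 2197 (after 3 factors)
= 28561 (after 4 factors)
= 371293 (after 5 factors)
= 4826809 (after 6 factors)
= 4826809

4826809


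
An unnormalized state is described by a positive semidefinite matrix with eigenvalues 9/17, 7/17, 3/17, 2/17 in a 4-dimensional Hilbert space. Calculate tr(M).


tr(M) = sum of eigenvalues
= 9/17 + 7/17 + 3/17 + 2/17
= 21/17
= 1.2353

1.2353


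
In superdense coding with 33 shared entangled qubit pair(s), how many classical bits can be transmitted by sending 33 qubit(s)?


Superdense coding allows 2 classical bits per shared entangled pair.
33 pair(s) -> 2 * 33 = 66 classical bits

66


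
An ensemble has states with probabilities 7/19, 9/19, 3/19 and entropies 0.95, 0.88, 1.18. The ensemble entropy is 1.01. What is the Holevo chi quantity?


chi = S(rho) - sum_i p_i * S(rho_i)
Weighted entropy = 7/19 * 0.95 + 9/19 * 0.88 + 3/19 * 1.18
= 0.9532
chi = 1.01 - 0.9532
= 0.0568

0.0568


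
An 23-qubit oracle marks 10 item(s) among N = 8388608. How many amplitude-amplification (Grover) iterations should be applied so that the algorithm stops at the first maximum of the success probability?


After j Grover iterations the success probability is P(j) = sin^2((2j+1)*theta), where sin(theta) = sqrt(k/N).
N = 2^23 = 8388608, k = 10
sin(theta) = sqrt(k/N) = 0.001091830067
theta = arcsin(sqrt(k/N)) = 0.001091830284 rad
P(j) reaches its first maximum when (2j+1)*theta is as close as possible to pi/2, i.e. j = round(pi/(4*theta) - 1/2).
pi/(4*theta) - 1/2 = 718.8409
(For comparison, the common estimate pi/4 * sqrt(N/k) = 719.3410; the exact maximiser is used here.)
Optimal iterations = 719

719


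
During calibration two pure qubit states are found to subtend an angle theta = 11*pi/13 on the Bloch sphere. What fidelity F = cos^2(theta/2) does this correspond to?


For states separated by angle theta on Bloch sphere:
F = cos^2(theta/2)
theta = 11*pi/13 = 2.6583
theta/2 = 1.3291
cos(theta/2) = 0.2393
F = 0.0573

0.0573


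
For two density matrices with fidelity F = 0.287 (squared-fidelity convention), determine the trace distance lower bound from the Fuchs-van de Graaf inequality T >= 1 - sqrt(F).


Fuchs-van de Graaf (squared-fidelity convention): 1 - sqrt(F) <= T <= sqrt(1 - F).
Lower bound: T >= 1 - sqrt(F)
sqrt(F) = sqrt(0.287) = 0.5357
T >= 1 - 0.5357
T >= 0.4643

0.4643


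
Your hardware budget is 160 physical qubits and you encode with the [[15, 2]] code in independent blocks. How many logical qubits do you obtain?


Each code block uses 15 physical qubits for 2 logical qubit(s).
Number of complete blocks = floor(160 / 15) = 10
Logical qubits = 10 * 2
= 20

20


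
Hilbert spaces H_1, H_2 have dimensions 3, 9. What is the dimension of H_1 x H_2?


dim(H_1 x H_2) = 3 * 9
= 27

27


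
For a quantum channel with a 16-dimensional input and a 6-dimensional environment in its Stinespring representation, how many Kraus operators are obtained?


Tracing out the environment in an orthonormal basis {|i>_E} gives Kraus operators K_i = <i|_E U |0>_E.
Number of Kraus operators = dim(H_env) = d_env
= 6

6


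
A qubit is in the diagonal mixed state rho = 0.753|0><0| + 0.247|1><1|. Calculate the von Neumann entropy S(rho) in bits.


S = -p*log2(p) - (1-p)*log2(1-p)
p = 0.7530, 1-p = 0.2470
= -0.7530 * log2(0.7530) - 0.2470 * log2(0.2470)
= -(-0.3082) - (-0.4983)
= 0.8065

0.8065


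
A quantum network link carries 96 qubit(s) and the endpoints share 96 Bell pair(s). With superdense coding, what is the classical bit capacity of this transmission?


Superdense coding allows 2 classical bits per shared entangled pair.
96 pair(s) -> 2 * 96 = 192 classical bits

192


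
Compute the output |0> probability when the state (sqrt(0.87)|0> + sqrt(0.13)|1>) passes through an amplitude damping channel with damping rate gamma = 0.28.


For amplitude damping with parameter gamma on state sqrt(a)|0> + sqrt(b)|1>:
alpha^2 = 0.87, beta^2 = 0.13
P(|0>) = alpha^2 + gamma * beta^2
= 0.87 + 0.28 * 0.13
= 0.87 + 0.0364
= 0.9064

0.9064


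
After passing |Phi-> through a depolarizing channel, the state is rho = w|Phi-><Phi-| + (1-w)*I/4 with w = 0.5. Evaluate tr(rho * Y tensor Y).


|Phi-> = (|00> - |11>)/sqrt(2)
For the pure Bell state, <Y_A Y_B> = +1 (Bell-state Pauli correlator).
The maximally-mixed part I/4 has tr(I/4 * P tensor P) = 0 for any traceless Pauli P.
So <Y_A Y_B>_rho = w * (+1) + (1 - w) * 0
= 0.5 * (+1)
= 0.5000

0.5000


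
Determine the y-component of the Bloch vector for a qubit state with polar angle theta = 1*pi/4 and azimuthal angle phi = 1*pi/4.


theta = 0.7854, phi = 0.7854
r_y = sin(theta)*sin(phi) = 0.7071 * 0.7071
r_y = 0.5000

0.5000


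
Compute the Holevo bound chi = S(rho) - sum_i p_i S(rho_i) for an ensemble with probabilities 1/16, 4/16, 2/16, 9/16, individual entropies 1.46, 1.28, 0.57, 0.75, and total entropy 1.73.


chi = S(rho) - sum_i p_i * S(rho_i)
Weighted entropy = 1/16 * 1.46 + 4/16 * 1.28 + 2/16 * 0.57 + 9/16 * 0.75
= 0.9044
chi = 1.73 - 0.9044
= 0.8256

0.8256


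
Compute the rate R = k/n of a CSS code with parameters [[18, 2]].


Code rate R = k/n
= 2/18
= 0.1111

0.1111


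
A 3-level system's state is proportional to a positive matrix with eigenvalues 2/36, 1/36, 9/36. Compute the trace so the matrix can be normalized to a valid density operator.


tr(M) = sum of eigenvalues
= 2/36 + 1/36 + 9/36
= 12/36
= 0.3333

0.3333


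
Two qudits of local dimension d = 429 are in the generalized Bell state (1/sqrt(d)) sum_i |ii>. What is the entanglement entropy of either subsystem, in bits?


For a maximally entangled state in d x d:
S = log2(d) = log2(429)
= 8.7448

8.7448


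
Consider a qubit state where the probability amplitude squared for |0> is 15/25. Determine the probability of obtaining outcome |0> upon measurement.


|alpha|^2 = 15/25 = 0.6000
|beta|^2 = 1 - 15/25 = 10/25 = 0.4000
P(|0>) = |alpha|^2 = 0.6000

0.6000


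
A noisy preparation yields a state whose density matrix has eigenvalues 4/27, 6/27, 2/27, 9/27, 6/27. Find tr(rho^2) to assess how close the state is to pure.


tr(rho^2) = sum of eigenvalues squared
= (4/27)^2 + (6/27)^2 + (2/27)^2 + (9/27)^2 + (6/27)^2
= (16 + 36 + 4 + 81 + 36) / 729
= 173/729
= 0.2373

0.2373


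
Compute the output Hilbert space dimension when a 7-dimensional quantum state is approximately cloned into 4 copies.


Output space = H^(tensor 4) where dim(H) = 7
dim = 7^4
= 49 (after 2 factors)
= 343 (after 3 factors)
= 2401 (after 4 factors)
= 2401

2401


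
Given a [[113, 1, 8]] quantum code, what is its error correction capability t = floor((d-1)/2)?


Code parameters: [[113, 1, 8]], distance d = 8.
Number of correctable errors = floor((d-1)/2)
= floor((8 - 1)/2)
= floor(7/2)
= 3

3


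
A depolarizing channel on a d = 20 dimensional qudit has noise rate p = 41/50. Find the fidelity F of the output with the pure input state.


F = (1-p) + p/d
= (1 - 0.8200) + 0.8200/20
= 0.1800 + 0.0410
= 0.2210

0.2210


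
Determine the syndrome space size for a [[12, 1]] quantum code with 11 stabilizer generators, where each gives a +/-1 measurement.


Each stabilizer generator gives a binary (+1 or -1) measurement outcome.
With 11 independent generators:
Total syndromes = 2^11
= 2048

2048


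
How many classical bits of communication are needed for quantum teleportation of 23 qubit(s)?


Quantum teleportation requires 2 classical bits per qubit teleported.
23 qubit(s) -> 2 * 23 = 46 classical bits

46


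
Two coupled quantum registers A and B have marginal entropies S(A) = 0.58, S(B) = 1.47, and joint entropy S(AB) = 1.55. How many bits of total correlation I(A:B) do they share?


I(A:B) = S(A) + S(B) - S(AB)
= 0.58 + 1.47 - 1.55
= 0.5000

0.5000


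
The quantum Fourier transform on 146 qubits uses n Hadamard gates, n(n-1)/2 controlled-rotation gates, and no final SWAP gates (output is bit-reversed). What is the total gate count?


Hadamard gates: 146
Controlled rotations: n*(n-1)/2 = 146*145/2 = 10585
SWAP gates: 0 (omitted)
Total = 146 + 10585
= 10731

10731


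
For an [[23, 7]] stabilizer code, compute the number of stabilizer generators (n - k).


For an [[n,k]] stabilizer code:
Number of stabilizer generators = n - k
= 23 - 7
= 16

16


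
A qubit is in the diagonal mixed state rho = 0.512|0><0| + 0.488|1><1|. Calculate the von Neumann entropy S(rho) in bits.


S = -p*log2(p) - (1-p)*log2(1-p)
p = 0.5120, 1-p = 0.4880
= -0.5120 * log2(0.5120) - 0.4880 * log2(0.4880)
= -(-0.4945) - (-0.5051)
= 0.9996

0.9996


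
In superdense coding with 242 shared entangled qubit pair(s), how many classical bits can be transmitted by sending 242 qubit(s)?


Superdense coding allows 2 classical bits per shared entangled pair.
242 pair(s) -> 2 * 242 = 484 classical bits

484


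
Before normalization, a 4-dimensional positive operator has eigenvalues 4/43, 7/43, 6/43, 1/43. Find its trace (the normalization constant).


tr(M) = sum of eigenvalues
= 4/43 + 7/43 + 6/43 + 1/43
= 18/43
= 0.4186

0.4186
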